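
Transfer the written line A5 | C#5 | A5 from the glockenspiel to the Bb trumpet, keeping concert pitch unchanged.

First find concert pitch: the glockenspiel sounds a perfect fifteenth above written, so A5 C#5 A5 sounds A7 C#7 A7.
Then write for Bb trumpet: it sounds a major second below written, so the part must be a major second above concert.
A7 → B7
C#7 → D#7
A7 → B7

B7 D#7 B7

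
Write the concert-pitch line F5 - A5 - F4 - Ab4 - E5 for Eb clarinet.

Written C4 sounds as Eb4 on the Eb clarinet, so concert pitches are written a minor third down.
F5 to D5
A5 to F#5
F4 to D4
Ab4 to F4
E5 to C#5

D5 F#5 D4 F4 C#5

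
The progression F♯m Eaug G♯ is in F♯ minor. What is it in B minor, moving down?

F♯ minor down to B minor is a perfect fifth; each chord root moves by that interval while the quality stays the same.
F♯m: root F♯ down a perfect fifth → B, giving Bm.
Eaug: root E down a perfect fifth → A, giving Aaug.
G♯: root G♯ down a perfect fifth → C#, giving C#.

Bm Aaug C#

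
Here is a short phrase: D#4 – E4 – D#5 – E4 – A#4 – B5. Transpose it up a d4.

G4 Ab4 G5 Ab4 D5 Eb6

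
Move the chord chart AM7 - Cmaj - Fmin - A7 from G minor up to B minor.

C#M7 Emaj Amin C#7

G minor up to B minor is a major third; each chord root moves by that interval while the quality stays the same.
AM7: root A up a major third → C#, giving C#M7.
Cmaj: root C up a major third → E, giving Emaj.
Fmin: root F up a major third → A, giving Amin.
A7: root A up a major third → C#, giving C#7.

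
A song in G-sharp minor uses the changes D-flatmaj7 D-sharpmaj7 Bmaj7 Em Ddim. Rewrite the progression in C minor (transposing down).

Gbbmaj7 Gmaj7 Ebmaj7 Abm Gbdim

G-sharp minor down to C minor is an augmented fifth; each chord root moves by that interval while the quality stays the same.
D-flatmaj7: root D-flat down an augmented fifth → Gbb, giving Gbbmaj7.
D-sharpmaj7: root D-sharp down an augmented fifth → G, giving Gmaj7.
Bmaj7: root B down an augmented fifth → Eb, giving Ebmaj7.
Em: root E down an augmented fifth → Ab, giving Abm.
Ddim: root D down an augmented fifth → Gb, giving Gbdim.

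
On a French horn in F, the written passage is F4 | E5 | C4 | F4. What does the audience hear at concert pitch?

Bb3 A4 F3 Bb3

The French horn in F sounds a perfect fifth below written, so transpose each written note down a perfect fifth.
F4 gives Bb3
E5 gives A4
C4 gives F3
F4 gives Bb3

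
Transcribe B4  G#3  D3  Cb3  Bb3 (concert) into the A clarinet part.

D5 B3 F3 Ebb3 Db4

Written C4 sounds as A3 on the A clarinet, so concert pitches are written a minor third up.
B4 becomes D5
G#3 becomes B3
D3 becomes F3
Cb3 becomes Ebb3
Bb3 becomes Db4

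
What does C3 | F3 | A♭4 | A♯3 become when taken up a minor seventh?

C3 becomes Bb3
F3 becomes Eb4
Ab4 becomes Gb5
A#3 becomes G#4

Bb3 Eb4 Gb5 G#4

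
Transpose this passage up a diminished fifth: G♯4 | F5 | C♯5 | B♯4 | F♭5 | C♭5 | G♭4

D5 Cb6 G5 F#5 Cbb6 Gbb5 Dbb5

G#4 → D5
F5 → Cb6
C#5 → G5
B#4 → F#5
Fb5 → Cbb6
Cb5 → Gbb5
Gb4 → Dbb5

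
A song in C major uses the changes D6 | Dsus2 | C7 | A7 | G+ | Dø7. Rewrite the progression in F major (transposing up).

G6 Gsus2 F7 D7 C+ Gø7

C major up to F major is a perfect fourth; each chord root moves by that interval while the quality stays the same.
D6: root D up a perfect fourth → G, giving G6.
Dsus2: root D up a perfect fourth → G, giving Gsus2.
C7: root C up a perfect fourth → F, giving F7.
A7: root A up a perfect fourth → D, giving D7.
G+: root G up a perfect fourth → C, giving C+.
Dø7: root D up a perfect fourth → G, giving Gø7.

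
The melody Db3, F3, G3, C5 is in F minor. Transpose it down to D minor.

Bb2 D3 E3 A4

From F down to D is a minor third; apply that to each pitch.
Db3 -> Bb2
F3 -> D3
G3 -> E3
C5 -> A4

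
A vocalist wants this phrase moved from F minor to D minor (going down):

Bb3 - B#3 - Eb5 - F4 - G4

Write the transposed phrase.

G3 G##3 C5 D4 E4

From F down to D is a minor third; apply that to each pitch.
Bb3 -> G3
B#3 -> G##3
Eb5 -> C5
F4 -> D4
G4 -> E4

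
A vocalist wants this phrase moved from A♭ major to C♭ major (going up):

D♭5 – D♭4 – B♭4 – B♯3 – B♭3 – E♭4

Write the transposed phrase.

Fb5 Fb4 Db5 D#4 Db4 Gb4

From A♭ up to C♭ is a minor third; apply that to each pitch.
Db5 -> Fb5
Db4 -> Fb4
Bb4 -> Db5
B#3 -> D#4
Bb3 -> Db4
Eb4 -> Gb4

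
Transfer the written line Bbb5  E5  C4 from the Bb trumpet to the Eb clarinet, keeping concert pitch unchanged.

First find concert pitch: the Bb trumpet sounds a major second below written, so Bbb5 E5 C4 sounds Abb5 D5 Bb3.
Then write for Eb clarinet: it sounds a minor third above written, so the part must be a minor third below concert.
Abb5 → Fb5
D5 → B4
Bb3 → G3

Fb5 B4 G3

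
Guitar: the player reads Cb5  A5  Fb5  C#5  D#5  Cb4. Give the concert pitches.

Cb4 A4 Fb4 C#4 D#4 Cb3

Written C4 on the guitar sounds as C3, a perfect octave lower; apply that shift to every note.
Cb5 -> Cb4
A5 -> A4
Fb5 -> Fb4
C#5 -> C#4
D#5 -> D#4
Cb4 -> Cb3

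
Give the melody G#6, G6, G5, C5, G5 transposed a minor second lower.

F##6 F#6 F#5 B4 F#5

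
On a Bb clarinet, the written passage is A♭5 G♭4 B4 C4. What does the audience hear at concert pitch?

The Bb clarinet sounds a major second below written, so transpose each written note down a major second.
Ab5 -> Gb5
Gb4 -> Fb4
B4 -> A4
C4 -> Bb3

Gb5 Fb4 A4 Bb3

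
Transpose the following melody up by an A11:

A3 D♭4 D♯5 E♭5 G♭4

D#5 G5 G##6 A6 C6

A3 gives D#5
Db4 gives G5
D#5 gives G##6
Eb5 gives A6
Gb4 gives C6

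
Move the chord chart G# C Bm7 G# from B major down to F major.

B major down to F major is an augmented fourth; each chord root moves by that interval while the quality stays the same.
G#: root G# down an augmented fourth → D, giving D.
C: root C down an augmented fourth → Gb, giving Gb.
Bm7: root B down an augmented fourth → F, giving Fm7.
G#: root G# down an augmented fourth → D, giving D.

D Gb Fm7 D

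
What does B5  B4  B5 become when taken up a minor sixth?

G6 G5 G6

B5 gives G6
B4 gives G5
B5 gives G6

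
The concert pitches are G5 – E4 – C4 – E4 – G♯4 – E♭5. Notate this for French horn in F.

D6 B4 G4 B4 D#5 Bb5

The French horn in F sounds a perfect fifth below written, so the written part must be a perfect fifth above concert — transpose each note up.
G5 to D6
E4 to B4
C4 to G4
E4 to B4
G#4 to D#5
Eb5 to Bb5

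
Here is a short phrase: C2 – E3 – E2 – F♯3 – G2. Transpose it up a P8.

C3 E4 E3 F#4 G3

C2 → C3
E3 → E4
E2 → E3
F#3 → F#4
G2 → G3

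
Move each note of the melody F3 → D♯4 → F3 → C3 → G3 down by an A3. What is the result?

F3 to Dbb3
D#4 to Bb3
F3 to Dbb3
C3 to Abb2
G3 to Ebb3

Dbb3 Bb3 Dbb3 Abb2 Ebb3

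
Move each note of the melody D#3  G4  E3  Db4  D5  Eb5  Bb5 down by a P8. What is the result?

D#3 -> D#2
G4 -> G3
E3 -> E2
Db4 -> Db3
D5 -> D4
Eb5 -> Eb4
Bb5 -> Bb4

D#2 G3 E2 Db3 D4 Eb4 Bb4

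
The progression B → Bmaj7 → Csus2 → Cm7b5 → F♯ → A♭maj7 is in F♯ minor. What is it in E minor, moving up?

A Amaj7 Bbsus2 Bbm7b5 E Gbmaj7

F♯ minor up to E minor is a minor seventh; each chord root moves by that interval while the quality stays the same.
B: root B up a minor seventh → A, giving A.
Bmaj7: root B up a minor seventh → A, giving Amaj7.
Csus2: root C up a minor seventh → Bb, giving Bbsus2.
Cm7b5: root C up a minor seventh → Bb, giving Bbm7b5.
F♯: root F♯ up a minor seventh → E, giving E.
A♭maj7: root A♭ up a minor seventh → Gb, giving Gbmaj7.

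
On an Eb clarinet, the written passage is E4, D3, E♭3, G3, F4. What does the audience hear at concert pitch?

G4 F3 Gb3 Bb3 Ab4

The Eb clarinet sounds a minor third above written, so transpose each written note up a minor third.
E4 to G4
D3 to F3
Eb3 to Gb3
G3 to Bb3
F4 to Ab4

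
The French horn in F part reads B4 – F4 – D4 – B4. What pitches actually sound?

E4 Bb3 G3 E4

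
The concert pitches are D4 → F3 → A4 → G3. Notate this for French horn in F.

Written C4 sounds as F3 on the French horn in F, so concert pitches are written a perfect fifth up.
D4 -> A4
F3 -> C4
A4 -> E5
G3 -> D4

A4 C4 E5 D4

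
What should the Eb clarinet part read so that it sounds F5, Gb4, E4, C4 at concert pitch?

D5 Eb4 C#4 A3

Written C4 sounds as Eb4 on the Eb clarinet, so concert pitches are written a minor third down.
F5 → D5
Gb4 → Eb4
E4 → C#4
C4 → A3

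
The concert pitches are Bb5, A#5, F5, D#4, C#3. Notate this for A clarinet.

Db6 C#6 Ab5 F#4 E3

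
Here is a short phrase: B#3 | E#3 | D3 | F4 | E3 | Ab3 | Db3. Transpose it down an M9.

A#2 D#2 C2 Eb3 D2 Gb2 Cb2

B#3 down a major ninth is A#2.
E#3 down a major ninth is D#2.
D3 down a major ninth is C2.
F4: a ninth down reaches E, and 14 semitones makes it Eb3.
E3 down a major ninth is D2.
A major ninth down from Ab3 gives Gb2.
A major ninth down from Db3 gives Cb2.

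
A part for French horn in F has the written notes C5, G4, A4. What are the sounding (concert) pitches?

F4 C4 D4

The French horn in F sounds a perfect fifth below written, so transpose each written note down a perfect fifth.
C5 → F4
G4 → C4
A4 → D4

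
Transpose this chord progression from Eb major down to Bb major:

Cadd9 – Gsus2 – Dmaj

Eb major down to Bb major is a perfect fourth; each chord root moves by that interval while the quality stays the same.
Cadd9: root C down a perfect fourth → G, giving Gadd9.
Gsus2: root G down a perfect fourth → D, giving Dsus2.
Dmaj: root D down a perfect fourth → A, giving Amaj.

Gadd9 Dsus2 Amaj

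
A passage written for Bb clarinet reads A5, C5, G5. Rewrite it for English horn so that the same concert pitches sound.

D6 F5 C6

First find concert pitch: the Bb clarinet sounds a major second below written, so A5 C5 G5 sounds G5 Bb4 F5.
Then write for English horn: it sounds a perfect fifth below written, so the part must be a perfect fifth above concert.
G5 → D6
Bb4 → F5
F5 → C6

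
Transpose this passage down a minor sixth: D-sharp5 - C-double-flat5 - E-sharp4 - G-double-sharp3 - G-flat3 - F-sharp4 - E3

D#5 down a minor sixth is F##4.
A minor sixth down from Cbb5 gives Ebb4.
E#4 down a minor sixth is G##3.
G##3: a sixth down reaches B, and 8 semitones makes it B##2.
Gb3 down a minor sixth is Bb2.
F#4 down a minor sixth is A#3.
E3: a sixth down reaches G, and 8 semitones makes it G#2.

F##4 Ebb4 G##3 B##2 Bb2 A#3 G#2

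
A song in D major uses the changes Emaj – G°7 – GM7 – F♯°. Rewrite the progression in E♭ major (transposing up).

Fmaj Ab°7 AbM7 G°

D major up to E♭ major is a minor second; each chord root moves by that interval while the quality stays the same.
Emaj: root E up a minor second → F, giving Fmaj.
G°7: root G up a minor second → Ab, giving Ab°7.
GM7: root G up a minor second → Ab, giving AbM7.
F♯°: root F♯ up a minor second → G, giving G°.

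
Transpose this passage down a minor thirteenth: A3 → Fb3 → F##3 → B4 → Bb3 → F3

A minor thirteenth down from A3 gives C#2.
Fb3: a thirteenth down reaches A, and 20 semitones makes it Ab1.
F##3: a thirteenth down reaches A, and 20 semitones makes it A##1.
B4: a thirteenth down reaches D, and 20 semitones makes it D#3.
Bb3: a thirteenth down reaches D, and 20 semitones makes it D2.
A minor thirteenth down from F3 gives A1.

C#2 Ab1 A##1 D#3 D2 A1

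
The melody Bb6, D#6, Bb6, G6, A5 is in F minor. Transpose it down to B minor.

From F down to B is a diminished fifth; apply that to each pitch.
Bb6 gives E6
D#6 gives G##5
Bb6 gives E6
G6 gives C#6
A5 gives D#5

E6 G##5 E6 C#6 D#5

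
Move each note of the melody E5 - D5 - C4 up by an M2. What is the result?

E5 up a major second is F#5.
D5 up a major second is E5.
A major second up from C4 gives D4.

F#5 E5 D4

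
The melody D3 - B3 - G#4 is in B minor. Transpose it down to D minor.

From B down to D is a major sixth; apply that to each pitch.
D3 becomes F2
B3 becomes D3
G#4 becomes B3

F2 D3 B3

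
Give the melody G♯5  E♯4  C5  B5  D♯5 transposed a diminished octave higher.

G6 E5 Cb6 Bb6 D6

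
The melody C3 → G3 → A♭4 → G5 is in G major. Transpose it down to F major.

Bb2 F3 Gb4 F5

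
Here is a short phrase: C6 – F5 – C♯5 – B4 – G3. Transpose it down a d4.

G#5 C#5 G##4 F##4 D#3

A diminished fourth down from C6 gives G#5.
A diminished fourth down from F5 gives C#5.
A diminished fourth down from C#5 gives G##4.
A diminished fourth down from B4 gives F##4.
G3: a fourth down reaches D, and 4 semitones makes it D#3.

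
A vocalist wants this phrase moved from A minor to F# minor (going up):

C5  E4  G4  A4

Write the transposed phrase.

A5 C#5 E5 F#5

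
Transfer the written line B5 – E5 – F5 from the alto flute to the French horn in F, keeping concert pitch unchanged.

First find concert pitch: the alto flute sounds a perfect fourth below written, so B5 E5 F5 sounds F#5 B4 C5.
Then write for French horn in F: it sounds a perfect fifth below written, so the part must be a perfect fifth above concert.
F#5 → C#6
B4 → F#5
C5 → G5

C#6 F#5 G5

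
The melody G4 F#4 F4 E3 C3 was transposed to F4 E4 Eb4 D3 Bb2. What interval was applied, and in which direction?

down a major second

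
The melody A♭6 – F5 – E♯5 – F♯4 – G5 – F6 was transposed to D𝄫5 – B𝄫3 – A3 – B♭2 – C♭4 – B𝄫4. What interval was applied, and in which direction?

down an augmented twelfth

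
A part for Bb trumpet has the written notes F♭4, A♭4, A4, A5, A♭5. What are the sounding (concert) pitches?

Ebb4 Gb4 G4 G5 Gb5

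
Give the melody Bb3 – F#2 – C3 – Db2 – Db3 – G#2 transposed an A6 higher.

An augmented sixth up from Bb3 gives G#4.
F#2 up an augmented sixth is D##3.
C3 up an augmented sixth is A#3.
Db2 up an augmented sixth is B2.
Db3 up an augmented sixth is B3.
G#2 up an augmented sixth is E##3.

G#4 D##3 A#3 B2 B3 E##3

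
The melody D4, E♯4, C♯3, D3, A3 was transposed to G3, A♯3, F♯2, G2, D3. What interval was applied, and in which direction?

down a perfect fifth

From D4 to G3 is 5 letter names — a fifth of some quality.
G3 to D4 is 7 semitones, which makes it a perfect fifth; the second version is lower, so the direction is down.
Checking another pair — A3 → D3 — gives the same interval.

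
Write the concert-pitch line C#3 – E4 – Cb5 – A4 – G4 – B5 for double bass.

C#4 E5 Cb6 A5 G5 B6

The double bass sounds a perfect octave below written, so the written part must be a perfect octave above concert — transpose each note up.
C#3 becomes C#4
E4 becomes E5
Cb5 becomes Cb6
A4 becomes A5
G4 becomes G5
B5 becomes B6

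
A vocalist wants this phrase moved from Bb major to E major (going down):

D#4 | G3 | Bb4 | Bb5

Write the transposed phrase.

G##3 C#3 E4 E5

Bb major to E major down is a diminished fifth, so every note moves down by that interval.
D#4 becomes G##3
G3 becomes C#3
Bb4 becomes E4
Bb5 becomes E5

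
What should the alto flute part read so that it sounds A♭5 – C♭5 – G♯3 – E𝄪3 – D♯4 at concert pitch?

Written C4 sounds as G3 on the alto flute, so concert pitches are written a perfect fourth up.
Ab5 gives Db6
Cb5 gives Fb5
G#3 gives C#4
E##3 gives A##3
D#4 gives G#4

Db6 Fb5 C#4 A##3 G#4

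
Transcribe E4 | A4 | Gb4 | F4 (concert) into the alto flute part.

Written C4 sounds as G3 on the alto flute, so concert pitches are written a perfect fourth up.
E4 → A4
A4 → D5
Gb4 → Cb5
F4 → Bb4

A4 D5 Cb5 Bb4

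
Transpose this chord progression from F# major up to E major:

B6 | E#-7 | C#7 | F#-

A6 D#-7 B7 E-

F# major up to E major is a minor seventh; each chord root moves by that interval while the quality stays the same.
B6: root B up a minor seventh → A, giving A6.
E#-7: root E# up a minor seventh → D#, giving D#-7.
C#7: root C# up a minor seventh → B, giving B7.
F#-: root F# up a minor seventh → E, giving E-.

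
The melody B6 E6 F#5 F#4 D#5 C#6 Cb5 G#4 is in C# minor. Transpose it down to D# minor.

C# minor to D# minor down is a minor seventh, so every note moves down by that interval.
B6 -> C#6
E6 -> F#5
F#5 -> G#4
F#4 -> G#3
D#5 -> E#4
C#6 -> D#5
Cb5 -> Db4
G#4 -> A#3

C#6 F#5 G#4 G#3 E#4 D#5 Db4 A#3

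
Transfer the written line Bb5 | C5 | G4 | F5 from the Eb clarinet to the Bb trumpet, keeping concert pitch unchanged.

First find concert pitch: the Eb clarinet sounds a minor third above written, so Bb5 C5 G4 F5 sounds Db6 Eb5 Bb4 Ab5.
Then write for Bb trumpet: it sounds a major second below written, so the part must be a major second above concert.
Db6 → Eb6
Eb5 → F5
Bb4 → C5
Ab5 → Bb5

Eb6 F5 C5 Bb5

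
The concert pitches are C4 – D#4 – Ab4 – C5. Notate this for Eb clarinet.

A3 B#3 F4 A4

Written C4 sounds as Eb4 on the Eb clarinet, so concert pitches are written a minor third down.
C4 to A3
D#4 to B#3
Ab4 to F4
C5 to A4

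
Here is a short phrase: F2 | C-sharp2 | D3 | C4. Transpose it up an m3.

F2 up a minor third is Ab2.
A minor third up from C#2 gives E2.
D3: a third up reaches F, and 3 semitones makes it F3.
C4: a third up reaches E, and 3 semitones makes it Eb4.

Ab2 E2 F3 Eb4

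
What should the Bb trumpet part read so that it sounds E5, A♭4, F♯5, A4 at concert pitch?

F#5 Bb4 G#5 B4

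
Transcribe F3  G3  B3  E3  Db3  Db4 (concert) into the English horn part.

C4 D4 F#4 B3 Ab3 Ab4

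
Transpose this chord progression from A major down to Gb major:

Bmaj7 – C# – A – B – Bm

Abmaj7 Bb Gb Ab Abm

A major down to Gb major is an augmented second; each chord root moves by that interval while the quality stays the same.
Bmaj7: root B down an augmented second → Ab, giving Abmaj7.
C#: root C# down an augmented second → Bb, giving Bb.
A: root A down an augmented second → Gb, giving Gb.
B: root B down an augmented second → Ab, giving Ab.
Bm: root B down an augmented second → Ab, giving Abm.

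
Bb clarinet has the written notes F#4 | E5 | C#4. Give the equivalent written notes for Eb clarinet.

C#4 B4 G#3

First find concert pitch: the Bb clarinet sounds a major second below written, so F#4 E5 C#4 sounds E4 D5 B3.
Then write for Eb clarinet: it sounds a minor third above written, so the part must be a minor third below concert.
E4 → C#4
D5 → B4
B3 → G#3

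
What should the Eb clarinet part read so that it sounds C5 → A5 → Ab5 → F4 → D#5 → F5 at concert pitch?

A4 F#5 F5 D4 B#4 D5

Written C4 sounds as Eb4 on the Eb clarinet, so concert pitches are written a minor third down.
C5 -> A4
A5 -> F#5
Ab5 -> F5
F4 -> D4
D#5 -> B#4
F5 -> D5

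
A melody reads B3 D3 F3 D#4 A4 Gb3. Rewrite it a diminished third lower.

G##3 B#2 D#3 B##3 F##4 E3

B3 down a diminished third is G##3.
D3 down a diminished third is B#2.
F3 down a diminished third is D#3.
A diminished third down from D#4 gives B##3.
A4 down a diminished third is F##4.
A diminished third down from Gb3 gives E3.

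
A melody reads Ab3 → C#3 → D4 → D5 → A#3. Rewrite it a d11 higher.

Dbb5 F4 Gb5 Gb6 D5

Ab3 to Dbb5
C#3 to F4
D4 to Gb5
D5 to Gb6
A#3 to D5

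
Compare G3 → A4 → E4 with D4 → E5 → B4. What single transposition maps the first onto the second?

Take the first pair: G3 → D4. G to D spans 5 letter names, so the interval is some kind of fifth.
G3 to D4 is 7 semitones, which makes it a perfect fifth; the second version is higher, so the direction is up.
Checking another pair — E4 → B4 — gives the same interval.

up a perfect fifth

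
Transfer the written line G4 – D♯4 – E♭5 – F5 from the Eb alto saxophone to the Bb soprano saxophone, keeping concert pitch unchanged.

C4 G#3 Ab4 Bb4

First find concert pitch: the Eb alto saxophone sounds a major sixth below written, so G4 D♯4 E♭5 F5 sounds Bb3 F#3 Gb4 Ab4.
Then write for Bb soprano saxophone: it sounds a major second below written, so the part must be a major second above concert.
Bb3 → C4
F#3 → G#3
Gb4 → Ab4
Ab4 → Bb4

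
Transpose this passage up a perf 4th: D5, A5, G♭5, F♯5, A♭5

G5 D6 Cb6 B5 Db6

D5 up a perfect fourth is G5.
A5: a fourth up reaches D, and 5 semitones makes it D6.
A perfect fourth up from Gb5 gives Cb6.
A perfect fourth up from F#5 gives B5.
Ab5 up a perfect fourth is Db6.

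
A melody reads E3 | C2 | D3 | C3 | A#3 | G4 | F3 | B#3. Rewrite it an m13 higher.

C5 Ab3 Bb4 Ab4 F#5 Eb6 Db5 G#5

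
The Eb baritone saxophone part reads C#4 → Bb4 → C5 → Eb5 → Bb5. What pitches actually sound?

E2 Db3 Eb3 Gb3 Db4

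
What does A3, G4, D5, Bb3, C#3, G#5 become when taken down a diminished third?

F##3 E#4 B#4 G#3 A##2 E##5

A3 → F##3
G4 → E#4
D5 → B#4
Bb3 → G#3
C#3 → A##2
G#5 → E##5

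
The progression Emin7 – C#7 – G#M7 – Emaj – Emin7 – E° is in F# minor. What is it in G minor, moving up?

Fmin7 D7 AM7 Fmaj Fmin7 F°

F# minor up to G minor is a minor second; each chord root moves by that interval while the quality stays the same.
Emin7: root E up a minor second → F, giving Fmin7.
C#7: root C# up a minor second → D, giving D7.
G#M7: root G# up a minor second → A, giving AM7.
Emaj: root E up a minor second → F, giving Fmaj.
Emin7: root E up a minor second → F, giving Fmin7.
E°: root E up a minor second → F, giving F°.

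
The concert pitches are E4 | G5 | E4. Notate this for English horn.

B4 D6 B4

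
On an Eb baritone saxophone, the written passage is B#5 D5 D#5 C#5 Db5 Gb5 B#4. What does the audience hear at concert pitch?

Written C4 on the Eb baritone saxophone sounds as Eb2, a major thirteenth lower; apply that shift to every note.
B#5 to D#4
D5 to F3
D#5 to F#3
C#5 to E3
Db5 to Fb3
Gb5 to Bbb3
B#4 to D#3

D#4 F3 F#3 E3 Fb3 Bbb3 D#3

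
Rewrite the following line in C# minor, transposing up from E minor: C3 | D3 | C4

A3 B3 A4

From E up to C# is a major sixth; apply that to each pitch.
C3 -> A3
D3 -> B3
C4 -> A4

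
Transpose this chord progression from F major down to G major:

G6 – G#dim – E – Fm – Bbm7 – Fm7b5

A6 A#dim F# Gm Cm7 Gm7b5

F major down to G major is a minor seventh; each chord root moves by that interval while the quality stays the same.
G6: root G down a minor seventh → A, giving A6.
G#dim: root G# down a minor seventh → A#, giving A#dim.
E: root E down a minor seventh → F#, giving F#.
Fm: root F down a minor seventh → G, giving Gm.
Bbm7: root Bb down a minor seventh → C, giving Cm7.
Fm7b5: root F down a minor seventh → G, giving Gm7b5.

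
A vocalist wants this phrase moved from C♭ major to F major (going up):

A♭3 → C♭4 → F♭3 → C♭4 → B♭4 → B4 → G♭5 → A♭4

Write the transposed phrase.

D4 F4 Bb3 F4 E5 E#5 C6 D5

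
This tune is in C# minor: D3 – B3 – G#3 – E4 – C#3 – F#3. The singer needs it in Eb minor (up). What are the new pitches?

C# minor to Eb minor up is a diminished third, so every note moves up by that interval.
D3 to Fb3
B3 to Db4
G#3 to Bb3
E4 to Gb4
C#3 to Eb3
F#3 to Ab3

Fb3 Db4 Bb3 Gb4 Eb3 Ab3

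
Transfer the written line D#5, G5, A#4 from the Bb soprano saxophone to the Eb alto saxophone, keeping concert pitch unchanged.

A#5 D6 E#5

First find concert pitch: the Bb soprano saxophone sounds a major second below written, so D#5 G5 A#4 sounds C#5 F5 G#4.
Then write for Eb alto saxophone: it sounds a major sixth below written, so the part must be a major sixth above concert.
C#5 → A#5
F5 → D6
G#4 → E#5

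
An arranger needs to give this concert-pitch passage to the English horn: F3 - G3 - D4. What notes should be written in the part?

C4 D4 A4

The English horn sounds a perfect fifth below written, so the written part must be a perfect fifth above concert — transpose each note up.
F3 becomes C4
G3 becomes D4
D4 becomes A4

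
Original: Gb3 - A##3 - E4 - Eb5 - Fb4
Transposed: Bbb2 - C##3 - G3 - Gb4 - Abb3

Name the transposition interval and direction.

down a major sixth

Take the first pair: Gb3 → Bbb2. G to B spans 6 letter names, so the interval is some kind of sixth.
Bbb2 to Gb3 is 9 semitones, which makes it a major sixth; the second version is lower, so the direction is down.
Checking another pair — Fb4 → Abb3 — gives the same interval.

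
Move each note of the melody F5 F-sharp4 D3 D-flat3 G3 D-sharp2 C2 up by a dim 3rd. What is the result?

Abb5 Ab4 Fb3 Fbb3 Bbb3 F2 Ebb2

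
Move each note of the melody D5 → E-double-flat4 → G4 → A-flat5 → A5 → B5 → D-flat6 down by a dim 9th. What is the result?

D5 -> C##4
Ebb4 -> D3
G4 -> F##3
Ab5 -> G#4
A5 -> G##4
B5 -> A##4
Db6 -> C#5

C##4 D3 F##3 G#4 G##4 A##4 C#5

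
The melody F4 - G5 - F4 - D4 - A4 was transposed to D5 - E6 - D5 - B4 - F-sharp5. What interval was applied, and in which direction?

From F4 to D5 is 6 letter names — a sixth of some quality.
F4 to D5 is 9 semitones, which makes it a major sixth; the second version is higher, so the direction is up.
Checking another pair — A4 → F#5 — gives the same interval.

up a major sixth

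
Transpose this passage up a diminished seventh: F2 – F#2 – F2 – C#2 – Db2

F2 becomes Ebb3
F#2 becomes Eb3
F2 becomes Ebb3
C#2 becomes Bb2
Db2 becomes Cbb3

Ebb3 Eb3 Ebb3 Bb2 Cbb3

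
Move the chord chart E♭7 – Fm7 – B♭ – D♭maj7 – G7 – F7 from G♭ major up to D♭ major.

G♭ major up to D♭ major is a perfect fifth; each chord root moves by that interval while the quality stays the same.
E♭7: root E♭ up a perfect fifth → Bb, giving Bb7.
Fm7: root F up a perfect fifth → C, giving Cm7.
B♭: root B♭ up a perfect fifth → F, giving F.
D♭maj7: root D♭ up a perfect fifth → Ab, giving Abmaj7.
G7: root G up a perfect fifth → D, giving D7.
F7: root F up a perfect fifth → C, giving C7.

Bb7 Cm7 F Abmaj7 D7 C7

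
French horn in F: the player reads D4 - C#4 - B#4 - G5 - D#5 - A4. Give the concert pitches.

G3 F#3 E#4 C5 G#4 D4

Written C4 on the French horn in F sounds as F3, a perfect fifth lower; apply that shift to every note.
D4 -> G3
C#4 -> F#3
B#4 -> E#4
G5 -> C5
D#5 -> G#4
A4 -> D4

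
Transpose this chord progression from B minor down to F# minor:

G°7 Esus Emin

B minor down to F# minor is a perfect fourth; each chord root moves by that interval while the quality stays the same.
G°7: root G down a perfect fourth → D, giving D°7.
Esus: root E down a perfect fourth → B, giving Bsus.
Emin: root E down a perfect fourth → B, giving Bmin.

D°7 Bsus Bmin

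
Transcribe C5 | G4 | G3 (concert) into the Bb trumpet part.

Written C4 sounds as Bb3 on the Bb trumpet, so concert pitches are written a major second up.
C5 to D5
G4 to A4
G3 to A3

D5 A4 A3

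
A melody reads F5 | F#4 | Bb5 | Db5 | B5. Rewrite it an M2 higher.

F5 becomes G5
F#4 becomes G#4
Bb5 becomes C6
Db5 becomes Eb5
B5 becomes C#6

G5 G#4 C6 Eb5 C#6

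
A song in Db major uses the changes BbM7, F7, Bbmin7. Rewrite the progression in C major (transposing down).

Db major down to C major is a minor second; each chord root moves by that interval while the quality stays the same.
BbM7: root Bb down a minor second → A, giving AM7.
F7: root F down a minor second → E, giving E7.
Bbmin7: root Bb down a minor second → A, giving Amin7.

AM7 E7 Amin7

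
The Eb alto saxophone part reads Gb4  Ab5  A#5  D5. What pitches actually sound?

Written C4 on the Eb alto saxophone sounds as Eb3, a major sixth lower; apply that shift to every note.
Gb4 -> Bbb3
Ab5 -> Cb5
A#5 -> C#5
D5 -> F4

Bbb3 Cb5 C#5 F4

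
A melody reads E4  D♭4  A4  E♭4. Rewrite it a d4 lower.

B#3 A3 E#4 B3

E4 -> B#3
Db4 -> A3
A4 -> E#4
Eb4 -> B3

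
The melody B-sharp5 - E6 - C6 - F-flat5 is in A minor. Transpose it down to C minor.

D#5 G5 Eb5 Abb4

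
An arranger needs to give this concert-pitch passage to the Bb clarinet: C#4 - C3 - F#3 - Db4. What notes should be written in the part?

D#4 D3 G#3 Eb4

Written C4 sounds as Bb3 on the Bb clarinet, so concert pitches are written a major second up.
C#4 -> D#4
C3 -> D3
F#3 -> G#3
Db4 -> Eb4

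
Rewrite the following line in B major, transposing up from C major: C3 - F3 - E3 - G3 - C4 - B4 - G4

B3 E4 D#4 F#4 B4 A#5 F#5

From C up to B is a major seventh; apply that to each pitch.
C3 gives B3
F3 gives E4
E3 gives D#4
G3 gives F#4
C4 gives B4
B4 gives A#5
G4 gives F#5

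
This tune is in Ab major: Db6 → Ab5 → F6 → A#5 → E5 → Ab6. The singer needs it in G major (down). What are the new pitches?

C6 G5 E6 G##5 D#5 G6

From Ab down to G is a minor second; apply that to each pitch.
Db6 becomes C6
Ab5 becomes G5
F6 becomes E6
A#5 becomes G##5
E5 becomes D#5
Ab6 becomes G6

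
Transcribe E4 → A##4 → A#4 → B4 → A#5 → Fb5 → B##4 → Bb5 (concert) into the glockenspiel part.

The glockenspiel sounds a perfect fifteenth above written, so the written part must be a perfect fifteenth below concert — transpose each note down.
E4 gives E2
A##4 gives A##2
A#4 gives A#2
B4 gives B2
A#5 gives A#3
Fb5 gives Fb3
B##4 gives B##2
Bb5 gives Bb3

E2 A##2 A#2 B2 A#3 Fb3 B##2 Bb3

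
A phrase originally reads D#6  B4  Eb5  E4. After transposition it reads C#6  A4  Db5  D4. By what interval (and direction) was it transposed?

down a major second

Take the first pair: D#6 → C#6. D to C spans 2 letter names, so the interval is some kind of second.
C#6 to D#6 is 2 semitones, which makes it a major second; the second version is lower, so the direction is down.
Checking another pair — E4 → D4 — gives the same interval.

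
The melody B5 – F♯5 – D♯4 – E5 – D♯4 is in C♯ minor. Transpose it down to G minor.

F5 C5 A3 Bb4 A3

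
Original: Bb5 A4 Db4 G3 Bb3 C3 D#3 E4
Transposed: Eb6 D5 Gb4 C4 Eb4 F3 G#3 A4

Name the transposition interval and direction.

up a perfect fourth

From Bb5 to Eb6 is 4 letter names — a fourth of some quality.
Bb5 to Eb6 is 5 semitones, which makes it a perfect fourth; the second version is higher, so the direction is up.
Checking another pair — E4 → A4 — gives the same interval.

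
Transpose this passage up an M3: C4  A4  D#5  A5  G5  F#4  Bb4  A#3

A major third up from C4 gives E4.
A major third up from A4 gives C#5.
D#5 up a major third is F##5.
A5 up a major third is C#6.
G5 up a major third is B5.
A major third up from F#4 gives A#4.
A major third up from Bb4 gives D5.
A major third up from A#3 gives C##4.

E4 C#5 F##5 C#6 B5 A#4 D5 C##4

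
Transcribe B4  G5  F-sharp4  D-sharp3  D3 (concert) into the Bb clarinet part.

C#5 A5 G#4 E#3 E3

Written C4 sounds as Bb3 on the Bb clarinet, so concert pitches are written a major second up.
B4 gives C#5
G5 gives A5
F#4 gives G#4
D#3 gives E#3
D3 gives E3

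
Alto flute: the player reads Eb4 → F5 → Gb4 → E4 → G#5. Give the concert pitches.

The alto flute sounds a perfect fourth below written, so transpose each written note down a perfect fourth.
Eb4 gives Bb3
F5 gives C5
Gb4 gives Db4
E4 gives B3
G#5 gives D#5

Bb3 C5 Db4 B3 D#5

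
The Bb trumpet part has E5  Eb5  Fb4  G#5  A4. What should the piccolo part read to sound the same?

D4 Db4 Ebb3 F#4 G3

First find concert pitch: the Bb trumpet sounds a major second below written, so E5 Eb5 Fb4 G#5 A4 sounds D5 Db5 Ebb4 F#5 G4.
Then write for piccolo: it sounds a perfect octave above written, so the part must be a perfect octave below concert.
D5 → D4
Db5 → Db4
Ebb4 → Ebb3
F#5 → F#4
G4 → G3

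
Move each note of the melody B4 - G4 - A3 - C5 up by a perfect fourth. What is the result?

B4: a fourth up reaches E, and 5 semitones makes it E5.
G4: a fourth up reaches C, and 5 semitones makes it C5.
A perfect fourth up from A3 gives D4.
A perfect fourth up from C5 gives F5.

E5 C5 D4 F5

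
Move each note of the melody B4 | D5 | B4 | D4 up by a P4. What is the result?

E5 G5 E5 G4

B4: a fourth up reaches E, and 5 semitones makes it E5.
A perfect fourth up from D5 gives G5.
A perfect fourth up from B4 gives E5.
D4 up a perfect fourth is G4.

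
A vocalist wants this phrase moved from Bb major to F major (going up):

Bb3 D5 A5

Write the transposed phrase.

F4 A5 E6

Bb major to F major up is a perfect fifth, so every note moves up by that interval.
Bb3 → F4
D5 → A5
A5 → E6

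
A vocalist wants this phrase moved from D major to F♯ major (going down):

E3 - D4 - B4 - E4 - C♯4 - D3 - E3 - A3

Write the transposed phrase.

G#2 F#3 D#4 G#3 E#3 F#2 G#2 C#3

From D down to F♯ is a minor sixth; apply that to each pitch.
E3 → G#2
D4 → F#3
B4 → D#4
E4 → G#3
C#4 → E#3
D3 → F#2
E3 → G#2
A3 → C#3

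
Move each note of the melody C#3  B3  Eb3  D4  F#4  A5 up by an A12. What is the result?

G##4 F##5 B4 A#5 C##6 E#7

C#3 gives G##4
B3 gives F##5
Eb3 gives B4
D4 gives A#5
F#4 gives C##6
A5 gives E#7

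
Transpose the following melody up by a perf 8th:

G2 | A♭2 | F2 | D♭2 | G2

G3 Ab3 F3 Db3 G3

A perfect octave up from G2 gives G3.
A perfect octave up from Ab2 gives Ab3.
F2: an octave up reaches F, and 12 semitones makes it F3.
Db2 up a perfect octave is Db3.
A perfect octave up from G2 gives G3.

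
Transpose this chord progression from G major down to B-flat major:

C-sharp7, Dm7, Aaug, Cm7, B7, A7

E7 Fm7 Caug Ebm7 D7 C7

G major down to B-flat major is a major sixth; each chord root moves by that interval while the quality stays the same.
C-sharp7: root C-sharp down a major sixth → E, giving E7.
Dm7: root D down a major sixth → F, giving Fm7.
Aaug: root A down a major sixth → C, giving Caug.
Cm7: root C down a major sixth → Eb, giving Ebm7.
B7: root B down a major sixth → D, giving D7.
A7: root A down a major sixth → C, giving C7.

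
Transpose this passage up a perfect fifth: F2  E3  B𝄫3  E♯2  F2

F2 becomes C3
E3 becomes B3
Bbb3 becomes Fb4
E#2 becomes B#2
F2 becomes C3

C3 B3 Fb4 B#2 C3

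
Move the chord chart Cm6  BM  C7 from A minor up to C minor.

A minor up to C minor is a minor third; each chord root moves by that interval while the quality stays the same.
Cm6: root C up a minor third → Eb, giving Ebm6.
BM: root B up a minor third → D, giving DM.
C7: root C up a minor third → Eb, giving Eb7.

Ebm6 DM Eb7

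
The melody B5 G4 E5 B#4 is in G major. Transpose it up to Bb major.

D6 Bb4 G5 D#5

G major to Bb major up is a minor third, so every note moves up by that interval.
B5 to D6
G4 to Bb4
E5 to G5
B#4 to D#5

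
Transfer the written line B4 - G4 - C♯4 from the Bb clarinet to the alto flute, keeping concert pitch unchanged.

First find concert pitch: the Bb clarinet sounds a major second below written, so B4 G4 C♯4 sounds A4 F4 B3.
Then write for alto flute: it sounds a perfect fourth below written, so the part must be a perfect fourth above concert.
A4 → D5
F4 → Bb4
B3 → E4

D5 Bb4 E4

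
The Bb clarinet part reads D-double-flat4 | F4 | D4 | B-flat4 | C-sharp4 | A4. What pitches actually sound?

Cbb4 Eb4 C4 Ab4 B3 G4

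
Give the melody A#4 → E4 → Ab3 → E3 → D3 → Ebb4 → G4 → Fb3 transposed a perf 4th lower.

E#4 B3 Eb3 B2 A2 Bbb3 D4 Cb3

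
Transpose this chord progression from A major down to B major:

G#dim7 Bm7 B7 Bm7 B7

A#dim7 C#m7 C#7 C#m7 C#7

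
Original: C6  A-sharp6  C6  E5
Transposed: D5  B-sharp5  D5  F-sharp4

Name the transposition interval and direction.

down a minor seventh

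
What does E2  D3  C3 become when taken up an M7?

D#3 C#4 B3

E2 gives D#3
D3 gives C#4
C3 gives B3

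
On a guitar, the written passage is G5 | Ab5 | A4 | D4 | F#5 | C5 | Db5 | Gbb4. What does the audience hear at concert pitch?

G4 Ab4 A3 D3 F#4 C4 Db4 Gbb3

The guitar sounds a perfect octave below written, so transpose each written note down a perfect octave.
G5 becomes G4
Ab5 becomes Ab4
A4 becomes A3
D4 becomes D3
F#5 becomes F#4
C5 becomes C4
Db5 becomes Db4
Gbb4 becomes Gbb3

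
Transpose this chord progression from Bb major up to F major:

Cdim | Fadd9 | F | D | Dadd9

Gdim Cadd9 C A Aadd9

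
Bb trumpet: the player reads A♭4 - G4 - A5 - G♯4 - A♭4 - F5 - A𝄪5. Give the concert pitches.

The Bb trumpet sounds a major second below written, so transpose each written note down a major second.
Ab4 gives Gb4
G4 gives F4
A5 gives G5
G#4 gives F#4
Ab4 gives Gb4
F5 gives Eb5
A##5 gives G##5

Gb4 F4 G5 F#4 Gb4 Eb5 G##5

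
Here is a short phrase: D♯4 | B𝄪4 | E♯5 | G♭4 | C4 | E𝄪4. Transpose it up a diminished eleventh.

G5 E#6 A6 Cbb6 Fb5 A#5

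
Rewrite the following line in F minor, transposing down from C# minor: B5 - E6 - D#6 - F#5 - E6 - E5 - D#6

Eb5 Ab5 G5 Bb4 Ab5 Ab4 G5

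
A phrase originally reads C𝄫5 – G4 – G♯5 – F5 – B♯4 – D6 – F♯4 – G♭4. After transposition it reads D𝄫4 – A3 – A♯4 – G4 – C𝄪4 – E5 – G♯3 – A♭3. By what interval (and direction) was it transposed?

down a minor seventh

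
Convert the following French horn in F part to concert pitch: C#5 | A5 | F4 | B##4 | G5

F#4 D5 Bb3 E##4 C5

The French horn in F sounds a perfect fifth below written, so transpose each written note down a perfect fifth.
C#5 becomes F#4
A5 becomes D5
F4 becomes Bb3
B##4 becomes E##4
G5 becomes C5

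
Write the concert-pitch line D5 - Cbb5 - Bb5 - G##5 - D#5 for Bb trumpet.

E5 Dbb5 C6 A##5 E#5

Written C4 sounds as Bb3 on the Bb trumpet, so concert pitches are written a major second up.
D5 -> E5
Cbb5 -> Dbb5
Bb5 -> C6
G##5 -> A##5
D#5 -> E#5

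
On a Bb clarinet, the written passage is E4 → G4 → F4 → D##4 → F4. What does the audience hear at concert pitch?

Written C4 on the Bb clarinet sounds as Bb3, a major second lower; apply that shift to every note.
E4 becomes D4
G4 becomes F4
F4 becomes Eb4
D##4 becomes C##4
F4 becomes Eb4

D4 F4 Eb4 C##4 Eb4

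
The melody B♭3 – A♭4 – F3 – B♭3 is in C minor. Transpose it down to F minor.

C minor to F minor down is a perfect fifth, so every note moves down by that interval.
Bb3 becomes Eb3
Ab4 becomes Db4
F3 becomes Bb2
Bb3 becomes Eb3

Eb3 Db4 Bb2 Eb3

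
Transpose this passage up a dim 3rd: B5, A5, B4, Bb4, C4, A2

Db6 Cb6 Db5 Dbb5 Ebb4 Cb3

B5: a third up reaches D, and 2 semitones makes it Db6.
A5: a third up reaches C, and 2 semitones makes it Cb6.
B4 up a diminished third is Db5.
A diminished third up from Bb4 gives Dbb5.
A diminished third up from C4 gives Ebb4.
A2: a third up reaches C, and 2 semitones makes it Cb3.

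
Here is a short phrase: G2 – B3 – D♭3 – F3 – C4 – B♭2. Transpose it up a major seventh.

F#3 A#4 C4 E4 B4 A3

G2 up a major seventh is F#3.
B3: a seventh up reaches A, and 11 semitones makes it A#4.
A major seventh up from Db3 gives C4.
A major seventh up from F3 gives E4.
C4: a seventh up reaches B, and 11 semitones makes it B4.
Bb2: a seventh up reaches A, and 11 semitones makes it A3.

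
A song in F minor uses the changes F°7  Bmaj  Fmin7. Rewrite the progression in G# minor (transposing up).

F minor up to G# minor is an augmented second; each chord root moves by that interval while the quality stays the same.
F°7: root F up an augmented second → G#, giving G#°7.
Bmaj: root B up an augmented second → C##, giving C##maj.
Fmin7: root F up an augmented second → G#, giving G#min7.

G#°7 C##maj G#min7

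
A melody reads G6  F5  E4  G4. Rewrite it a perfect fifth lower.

C6 Bb4 A3 C4

G6: a fifth down reaches C, and 7 semitones makes it C6.
A perfect fifth down from F5 gives Bb4.
E4: a fifth down reaches A, and 7 semitones makes it A3.
G4: a fifth down reaches C, and 7 semitones makes it C4.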